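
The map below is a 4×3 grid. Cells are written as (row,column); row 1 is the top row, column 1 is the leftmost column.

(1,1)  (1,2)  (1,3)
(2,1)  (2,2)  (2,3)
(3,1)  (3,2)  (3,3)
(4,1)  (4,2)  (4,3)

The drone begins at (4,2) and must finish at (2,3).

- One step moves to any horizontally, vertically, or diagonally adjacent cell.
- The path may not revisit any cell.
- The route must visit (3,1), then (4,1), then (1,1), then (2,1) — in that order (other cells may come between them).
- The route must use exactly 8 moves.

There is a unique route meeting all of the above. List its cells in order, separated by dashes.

The waypoints must appear in the order (3,1), (4,1), (1,1), (2,1), with no cell reused.
Route from (4,2): up-left 1 to (3,1), down 1 to (4,1), up-right 1 to (3,2), up 1 to (2,2), up-left 1 to (1,1), down 1 to (2,1), up-right 1 to (1,2), down-right 1 to (2,3) — 8 moves in all.
Check: order respected ((3,1) at step 1, (4,1) at step 2, (1,1) at step 5, (2,1) at step 6); 8 moves as required.

(4,2) - (3,1) - (4,1) - (3,2) - (2,2) - (1,1) - (2,1) - (1,2) - (2,3)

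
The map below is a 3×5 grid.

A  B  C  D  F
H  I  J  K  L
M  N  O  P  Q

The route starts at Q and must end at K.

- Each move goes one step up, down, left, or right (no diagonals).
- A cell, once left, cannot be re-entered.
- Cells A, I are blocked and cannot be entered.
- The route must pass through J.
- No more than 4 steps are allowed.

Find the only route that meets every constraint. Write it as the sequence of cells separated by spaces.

The 4-move cap with required stops at J leaves no slack for detours.
Route from Q: left 2 to O, up 1 to J, right 1 to K — 4 moves in all.
Check: all required cells visited; 4 ≤ 4 moves.

Q P O J K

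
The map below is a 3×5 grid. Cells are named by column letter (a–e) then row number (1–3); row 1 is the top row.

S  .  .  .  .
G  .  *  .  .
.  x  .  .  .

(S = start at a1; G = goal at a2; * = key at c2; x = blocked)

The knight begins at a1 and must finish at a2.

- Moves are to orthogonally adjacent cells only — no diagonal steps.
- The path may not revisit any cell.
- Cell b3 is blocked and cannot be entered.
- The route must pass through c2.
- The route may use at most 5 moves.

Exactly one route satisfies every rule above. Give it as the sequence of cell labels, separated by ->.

a1 -> b1 -> c1 -> c2 -> b2 -> a2

The budget equals the shortest possible length, so every move has to be on a shortest route through the required cells.
Route from a1: right 2 to c1, down 1 to c2, left 2 to a2 — 5 moves in all.
Check: all required cells visited; 5 ≤ 5 moves.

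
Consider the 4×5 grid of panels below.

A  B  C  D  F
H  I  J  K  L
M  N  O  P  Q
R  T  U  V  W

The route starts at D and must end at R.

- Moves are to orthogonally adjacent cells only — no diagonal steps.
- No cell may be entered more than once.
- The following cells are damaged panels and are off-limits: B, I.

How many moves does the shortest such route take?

The Manhattan distance from D to R is |1−4| + |4−1| = 6, so at least 6 moves are needed.
A route of 6 moves achieves this: D → K → P → V → U → T → R.
Since 6 matches the lower bound, it is optimal.

6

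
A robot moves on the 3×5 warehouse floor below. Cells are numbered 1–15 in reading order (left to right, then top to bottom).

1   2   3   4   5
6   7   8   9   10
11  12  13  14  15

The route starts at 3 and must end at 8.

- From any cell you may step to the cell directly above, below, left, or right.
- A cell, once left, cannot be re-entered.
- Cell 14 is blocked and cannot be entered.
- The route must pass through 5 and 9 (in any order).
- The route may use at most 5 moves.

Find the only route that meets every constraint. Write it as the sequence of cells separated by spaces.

Any route must reach 5 and 9 and still end at 8 within 5 moves, so the order of the required stops is forced.
Route from 3: 2× right (reaching 5), down to 10, 2× left (reaching 8) — 5 moves in all.
Check: all required cells visited; 5 ≤ 5 moves.

3 4 5 10 9 8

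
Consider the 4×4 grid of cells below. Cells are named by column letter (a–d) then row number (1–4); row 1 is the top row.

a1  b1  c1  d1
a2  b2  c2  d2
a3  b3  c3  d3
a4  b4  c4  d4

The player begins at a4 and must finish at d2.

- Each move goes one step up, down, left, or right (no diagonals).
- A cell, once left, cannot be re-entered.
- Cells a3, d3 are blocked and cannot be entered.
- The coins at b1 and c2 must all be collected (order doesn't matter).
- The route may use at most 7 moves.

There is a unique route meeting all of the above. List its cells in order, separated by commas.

Any route must reach b1 and c2 and still end at d2 within 7 moves, so the order of the required stops is forced.
Route from a4: right 1 to b4, up 3 to b1, right 1 to c1, down 1 to c2, right 1 to d2 — 7 moves in all.
Check: all required cells visited; 7 ≤ 7 moves.

a4, b4, b3, b2, b1, c1, c2, d2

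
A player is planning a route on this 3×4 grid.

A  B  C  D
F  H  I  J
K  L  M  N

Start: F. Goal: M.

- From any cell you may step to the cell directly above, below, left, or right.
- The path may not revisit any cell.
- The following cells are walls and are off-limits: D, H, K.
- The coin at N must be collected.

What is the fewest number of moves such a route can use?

7

Any route passes through N somewhere between F and M. Summing Manhattan distances along the two legs (F → N → M) gives a lower bound of 4 + 1 = 5 moves.
That bound ignores the blocked cells. Measuring each leg by the fewest moves that actually steer around them (F→N: 6; N→M: 1) raises the lower bound to 7.
A route of 7 moves exists: F → A → B → C → I → J → N → M.
Since 7 matches that lower bound, it is optimal.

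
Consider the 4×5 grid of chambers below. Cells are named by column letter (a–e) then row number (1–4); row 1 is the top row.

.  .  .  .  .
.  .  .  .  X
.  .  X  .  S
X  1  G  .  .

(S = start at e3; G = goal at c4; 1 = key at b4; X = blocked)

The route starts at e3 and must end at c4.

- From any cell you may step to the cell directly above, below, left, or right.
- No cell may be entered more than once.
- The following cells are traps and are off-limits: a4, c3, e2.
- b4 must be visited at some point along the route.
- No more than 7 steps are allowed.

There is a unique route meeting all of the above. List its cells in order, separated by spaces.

e3 d3 d2 c2 b2 b3 b4 c4

The 7-move cap with required stops at b4 leaves no slack for detours.
Route from e3: left to d3, up to d2, 2× left (reaching b2), 2× down (reaching b4), right to c4 — 7 moves in all.
Check: all required cells visited; 7 ≤ 7 moves.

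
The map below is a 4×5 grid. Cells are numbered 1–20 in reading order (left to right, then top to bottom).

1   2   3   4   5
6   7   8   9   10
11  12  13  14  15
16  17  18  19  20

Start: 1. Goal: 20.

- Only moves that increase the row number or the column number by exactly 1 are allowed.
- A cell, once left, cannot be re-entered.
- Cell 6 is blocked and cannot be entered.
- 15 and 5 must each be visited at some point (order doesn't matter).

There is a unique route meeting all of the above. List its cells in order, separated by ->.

1 -> 2 -> 3 -> 4 -> 5 -> 10 -> 15 -> 20

Moves only go right or down, so the column and row indices never decrease.
Route from 1: right 4 to 5, down 3 to 20 — 7 moves in all.
Check: all required cells visited.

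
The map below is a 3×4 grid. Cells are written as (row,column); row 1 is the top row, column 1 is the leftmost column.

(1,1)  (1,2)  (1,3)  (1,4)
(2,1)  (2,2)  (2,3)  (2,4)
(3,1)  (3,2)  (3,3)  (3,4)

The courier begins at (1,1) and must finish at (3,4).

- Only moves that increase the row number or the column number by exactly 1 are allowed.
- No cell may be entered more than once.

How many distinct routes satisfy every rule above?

A right/down-only route from (1,1) to (3,4) makes exactly 2 down-moves and 3 right-moves in some order.
With no other constraints that would be C(5,2) = 10 routes.
That gives 10 routes.

10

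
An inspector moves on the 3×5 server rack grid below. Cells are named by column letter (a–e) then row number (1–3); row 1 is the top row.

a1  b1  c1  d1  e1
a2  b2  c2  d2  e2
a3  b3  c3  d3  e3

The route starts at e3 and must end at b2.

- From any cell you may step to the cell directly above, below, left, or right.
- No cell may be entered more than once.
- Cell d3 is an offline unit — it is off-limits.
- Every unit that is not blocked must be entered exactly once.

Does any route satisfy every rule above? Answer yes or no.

Colour the cells like a checkerboard: each orthogonal step flips colour, so a Hamiltonian route alternates colours. Here there are 8 cells of one colour and 6 of the other, with start on the same colour as the goal — the counts and endpoints can't be arranged into an alternating sequence of length 14, so no Hamiltonian route exists.

no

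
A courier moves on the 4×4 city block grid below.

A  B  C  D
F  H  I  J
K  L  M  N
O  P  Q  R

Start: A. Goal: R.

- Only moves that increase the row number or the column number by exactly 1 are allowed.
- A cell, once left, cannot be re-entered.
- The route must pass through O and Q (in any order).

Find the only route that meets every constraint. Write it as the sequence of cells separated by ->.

Moves only go right or down, so the column and row indices never decrease.
Route from A: down 3 to O, right 3 to R — 6 moves in all.
Check: all required cells visited.

A -> F -> K -> O -> P -> Q -> R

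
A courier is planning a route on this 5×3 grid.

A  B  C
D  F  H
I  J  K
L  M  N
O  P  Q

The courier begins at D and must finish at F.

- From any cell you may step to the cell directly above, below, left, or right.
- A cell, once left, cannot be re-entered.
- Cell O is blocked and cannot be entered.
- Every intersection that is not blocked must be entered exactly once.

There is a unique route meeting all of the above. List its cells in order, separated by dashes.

Need to visit all 14 open cells exactly once, starting at D and ending at F.
Route from D: up 1 to A, right 2 to C, down 4 to Q, left 1 to P, up 1 to M, left 1 to L, up 1 to I, right 1 to J, up 1 to F — 13 moves in all.
Check: all 14 open cells covered.

D - A - B - C - H - K - N - Q - P - M - L - I - J - F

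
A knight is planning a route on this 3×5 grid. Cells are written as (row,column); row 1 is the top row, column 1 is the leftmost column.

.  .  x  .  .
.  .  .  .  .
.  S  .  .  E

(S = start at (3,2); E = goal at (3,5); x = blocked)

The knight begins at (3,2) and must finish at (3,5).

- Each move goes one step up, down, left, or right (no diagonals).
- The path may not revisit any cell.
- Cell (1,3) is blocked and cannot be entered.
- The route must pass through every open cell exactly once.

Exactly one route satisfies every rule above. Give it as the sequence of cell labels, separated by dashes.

(3,2) - (3,1) - (2,1) - (1,1) - (1,2) - (2,2) - (2,3) - (3,3) - (3,4) - (2,4) - (1,4) - (1,5) - (2,5) - (3,5)

Need to visit all 14 open cells exactly once, starting at (3,2) and ending at (3,5).
Cell (3,1) has only two open neighbours ((2,1) and (3,2)), so the path must pass straight through it: one of those is the cell it's entered from and the other is where it exits.
Route from (3,2): left 1 to (3,1), up 2 to (1,1), right 1 to (1,2), down 1 to (2,2), right 1 to (2,3), down 1 to (3,3), right 1 to (3,4), up 2 to (1,4), right 1 to (1,5), down 2 to (3,5) — 13 moves in all.
Check: all 14 open cells covered.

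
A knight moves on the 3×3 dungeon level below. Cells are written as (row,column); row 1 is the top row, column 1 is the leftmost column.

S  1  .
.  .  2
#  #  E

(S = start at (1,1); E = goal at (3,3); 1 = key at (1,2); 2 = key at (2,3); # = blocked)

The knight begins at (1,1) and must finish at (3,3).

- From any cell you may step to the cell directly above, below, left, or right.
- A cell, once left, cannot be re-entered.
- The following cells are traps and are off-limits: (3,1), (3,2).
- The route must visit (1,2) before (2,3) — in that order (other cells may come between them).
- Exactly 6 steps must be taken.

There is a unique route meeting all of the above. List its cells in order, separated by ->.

The waypoints must appear in the order (1,2), (2,3), with no cell reused.
Route from (1,1): down 1 to (2,1), right 1 to (2,2), up 1 to (1,2), right 1 to (1,3), down 2 to (3,3) — 6 moves in all.
Check: order respected (1 at step 3, 2 at step 5); 6 moves as required.

(1,1) -> (2,1) -> (2,2) -> (1,2) -> (1,3) -> (2,3) -> (3,3)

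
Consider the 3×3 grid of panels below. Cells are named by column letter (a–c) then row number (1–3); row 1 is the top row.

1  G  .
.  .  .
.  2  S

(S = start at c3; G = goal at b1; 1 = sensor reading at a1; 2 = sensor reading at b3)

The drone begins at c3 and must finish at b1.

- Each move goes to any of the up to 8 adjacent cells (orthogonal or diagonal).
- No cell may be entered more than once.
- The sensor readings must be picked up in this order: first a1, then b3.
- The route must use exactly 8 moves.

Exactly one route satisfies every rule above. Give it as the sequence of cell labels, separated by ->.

c3 -> b2 -> a1 -> a2 -> a3 -> b3 -> c2 -> c1 -> b1

The waypoints must appear in the order a1, b3, with no cell reused.
Route from c3: 2× up-left (reaching a1), 2× down (reaching a3), right to b3, up-right to c2, up to c1, left to b1 — 8 moves in all.
Check: order respected (1 at step 2, 2 at step 5); 8 moves as required.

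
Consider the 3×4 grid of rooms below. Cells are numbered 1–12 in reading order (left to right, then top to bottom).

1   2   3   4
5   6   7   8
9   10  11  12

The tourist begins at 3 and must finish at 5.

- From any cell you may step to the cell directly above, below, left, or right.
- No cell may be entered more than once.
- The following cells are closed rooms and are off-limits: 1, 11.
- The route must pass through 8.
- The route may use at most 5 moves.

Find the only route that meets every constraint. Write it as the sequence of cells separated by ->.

The budget equals the shortest possible length, so every move has to be on a shortest route through the required cells.
Route from 3: right 1 to 4, down 1 to 8, left 3 to 5 — 5 moves in all.
Check: all required cells visited; 5 ≤ 5 moves.

3 -> 4 -> 8 -> 7 -> 6 -> 5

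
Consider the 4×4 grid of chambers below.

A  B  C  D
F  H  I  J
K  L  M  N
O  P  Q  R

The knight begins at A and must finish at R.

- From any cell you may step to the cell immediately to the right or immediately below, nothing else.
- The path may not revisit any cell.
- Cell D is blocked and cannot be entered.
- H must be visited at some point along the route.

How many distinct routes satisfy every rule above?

12

A right/down-only route from A to R makes exactly 3 down-moves and 3 right-moves in some order.
With no other constraints that would be C(6,3) = 20 routes.
Split at H and multiply the segment counts (each segment already excludes blocked cells): A→H: 2; H→R: 6; product = 12.
That gives 12 routes.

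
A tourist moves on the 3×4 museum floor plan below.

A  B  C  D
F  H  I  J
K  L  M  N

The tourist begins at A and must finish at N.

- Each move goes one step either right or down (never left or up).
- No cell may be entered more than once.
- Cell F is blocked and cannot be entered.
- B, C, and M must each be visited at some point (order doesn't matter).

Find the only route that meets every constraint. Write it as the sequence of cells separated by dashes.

Moves only go right or down, so the column and row indices never decrease.
Route from A: right 2 to C, down 2 to M, right 1 to N — 5 moves in all.
Check: all required cells visited.

A - B - C - I - M - N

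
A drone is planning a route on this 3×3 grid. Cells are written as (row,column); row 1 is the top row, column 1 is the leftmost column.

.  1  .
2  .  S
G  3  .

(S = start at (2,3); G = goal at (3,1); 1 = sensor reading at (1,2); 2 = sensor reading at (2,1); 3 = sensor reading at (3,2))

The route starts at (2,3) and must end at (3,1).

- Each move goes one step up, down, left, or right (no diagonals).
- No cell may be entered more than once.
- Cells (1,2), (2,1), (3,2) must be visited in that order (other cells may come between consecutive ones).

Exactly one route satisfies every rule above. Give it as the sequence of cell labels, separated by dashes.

(2,3) - (1,3) - (1,2) - (1,1) - (2,1) - (2,2) - (3,2) - (3,1)

The waypoints must appear in the order (1,2), (2,1), (3,2), with no cell reused.
Route from (2,3): up 1 to (1,3), left 2 to (1,1), down 1 to (2,1), right 1 to (2,2), down 1 to (3,2), left 1 to (3,1) — 7 moves in all.
Check: order respected (1 at step 2, 2 at step 4, 3 at step 6).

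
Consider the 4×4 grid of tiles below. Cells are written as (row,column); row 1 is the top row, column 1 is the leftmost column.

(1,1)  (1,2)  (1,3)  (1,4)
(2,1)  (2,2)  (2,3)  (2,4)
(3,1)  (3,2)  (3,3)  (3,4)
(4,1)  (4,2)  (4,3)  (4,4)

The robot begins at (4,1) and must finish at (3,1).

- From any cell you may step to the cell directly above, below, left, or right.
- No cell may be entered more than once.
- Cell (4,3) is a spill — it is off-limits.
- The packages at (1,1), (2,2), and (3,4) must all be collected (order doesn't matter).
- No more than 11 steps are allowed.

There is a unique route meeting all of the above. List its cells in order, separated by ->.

The budget equals the shortest possible length, so every move has to be on a shortest route through the required cells.
Route from (4,1): right to (4,2), up to (3,2), 2× right (reaching (3,4)), up to (2,4), 2× left (reaching (2,2)), up to (1,2), left to (1,1), 2× down (reaching (3,1)) — 11 moves in all.
Check: all required cells visited; 11 ≤ 11 moves.

(4,1) -> (4,2) -> (3,2) -> (3,3) -> (3,4) -> (2,4) -> (2,3) -> (2,2) -> (1,2) -> (1,1) -> (2,1) -> (3,1)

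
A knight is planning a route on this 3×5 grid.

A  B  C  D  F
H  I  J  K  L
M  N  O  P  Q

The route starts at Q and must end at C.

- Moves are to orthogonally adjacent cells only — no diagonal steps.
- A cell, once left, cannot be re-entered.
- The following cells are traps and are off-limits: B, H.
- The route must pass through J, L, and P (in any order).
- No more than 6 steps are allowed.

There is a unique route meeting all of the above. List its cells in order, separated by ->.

The budget equals the shortest possible length, so every move has to be on a shortest route through the required cells.
Route from Q: up to L, left to K, down to P, left to O, 2× up (reaching C) — 6 moves in all.
Check: all required cells visited; 6 ≤ 6 moves.

Q -> L -> K -> P -> O -> J -> C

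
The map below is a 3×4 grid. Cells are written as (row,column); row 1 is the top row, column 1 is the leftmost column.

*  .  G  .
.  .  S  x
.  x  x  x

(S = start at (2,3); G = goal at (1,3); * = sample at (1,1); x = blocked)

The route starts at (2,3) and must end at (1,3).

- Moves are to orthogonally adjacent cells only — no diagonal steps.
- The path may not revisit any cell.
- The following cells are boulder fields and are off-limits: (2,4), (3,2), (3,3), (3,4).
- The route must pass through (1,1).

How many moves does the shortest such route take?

Any route passes through (1,1) somewhere between (2,3) and (1,3). Summing Manhattan distances along the two legs ((2,3) → (1,1) → (1,3)) gives a lower bound of 3 + 2 = 5 moves.
A route of 5 moves achieves this: (2,3) → (2,2) → (2,1) → (1,1) → (1,2) → (1,3).
Since 5 matches the lower bound, it is optimal.

5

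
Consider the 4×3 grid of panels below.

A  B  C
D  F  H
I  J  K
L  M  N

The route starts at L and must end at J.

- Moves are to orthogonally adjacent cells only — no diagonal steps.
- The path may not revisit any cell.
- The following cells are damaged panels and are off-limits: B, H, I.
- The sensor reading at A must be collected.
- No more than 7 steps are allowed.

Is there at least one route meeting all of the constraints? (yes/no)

no

A must be visited but has only one open neighbour (D), and it is neither the start nor the goal — the route would have to enter and leave through D, re-entering it.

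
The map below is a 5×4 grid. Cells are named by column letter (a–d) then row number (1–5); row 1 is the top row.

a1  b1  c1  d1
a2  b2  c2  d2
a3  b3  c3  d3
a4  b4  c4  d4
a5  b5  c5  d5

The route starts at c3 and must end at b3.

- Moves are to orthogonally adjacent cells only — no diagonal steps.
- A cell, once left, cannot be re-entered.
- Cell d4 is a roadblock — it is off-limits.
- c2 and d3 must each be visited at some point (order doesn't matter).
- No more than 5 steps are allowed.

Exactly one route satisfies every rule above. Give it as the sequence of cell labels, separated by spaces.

c3 d3 d2 c2 b2 b3

The budget equals the shortest possible length, so every move has to be on a shortest route through the required cells.
Route from c3: right to d3, up to d2, 2× left (reaching b2), down to b3 — 5 moves in all.
Check: all required cells visited; 5 ≤ 5 moves.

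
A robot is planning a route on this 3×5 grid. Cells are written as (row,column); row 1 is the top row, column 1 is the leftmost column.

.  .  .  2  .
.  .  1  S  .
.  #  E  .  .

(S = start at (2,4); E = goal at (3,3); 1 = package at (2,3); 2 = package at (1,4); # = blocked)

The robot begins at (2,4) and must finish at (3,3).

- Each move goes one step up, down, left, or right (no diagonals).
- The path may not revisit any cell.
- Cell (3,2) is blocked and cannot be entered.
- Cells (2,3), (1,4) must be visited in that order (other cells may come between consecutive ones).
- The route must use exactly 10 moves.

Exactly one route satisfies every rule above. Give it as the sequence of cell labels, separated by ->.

(2,4) -> (2,3) -> (2,2) -> (1,2) -> (1,3) -> (1,4) -> (1,5) -> (2,5) -> (3,5) -> (3,4) -> (3,3)

The waypoints must appear in the order (2,3), (1,4), with no cell reused.
Route from (2,4): left 2 to (2,2), up 1 to (1,2), right 3 to (1,5), down 2 to (3,5), left 2 to (3,3) — 10 moves in all.
Check: order respected (1 at step 1, 2 at step 5); 10 moves as required.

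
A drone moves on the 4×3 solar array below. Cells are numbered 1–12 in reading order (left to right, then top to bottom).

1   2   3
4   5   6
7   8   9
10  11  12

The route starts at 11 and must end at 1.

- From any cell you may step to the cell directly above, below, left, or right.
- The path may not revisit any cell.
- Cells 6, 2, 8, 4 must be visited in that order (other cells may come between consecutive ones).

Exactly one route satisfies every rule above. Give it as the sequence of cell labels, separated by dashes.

11 - 12 - 9 - 6 - 3 - 2 - 5 - 8 - 7 - 4 - 1

The waypoints must appear in the order 6, 2, 8, 4, with no cell reused.
Route from 11: right to 12, 3× up (reaching 3), left to 2, 2× down (reaching 8), left to 7, 2× up (reaching 1) — 10 moves in all.
Check: order respected (6 at step 3, 2 at step 5, 8 at step 7, 4 at step 9).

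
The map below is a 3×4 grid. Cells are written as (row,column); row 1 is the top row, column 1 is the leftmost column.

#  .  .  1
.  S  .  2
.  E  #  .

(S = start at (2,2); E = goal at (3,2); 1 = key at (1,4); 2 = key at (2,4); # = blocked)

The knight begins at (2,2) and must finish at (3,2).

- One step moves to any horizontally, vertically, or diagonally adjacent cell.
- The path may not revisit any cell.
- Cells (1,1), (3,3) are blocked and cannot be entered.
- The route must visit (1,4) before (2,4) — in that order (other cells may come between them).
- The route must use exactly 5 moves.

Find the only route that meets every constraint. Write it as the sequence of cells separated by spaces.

(2,2) (1,3) (1,4) (2,4) (2,3) (3,2)

The waypoints must appear in the order (1,4), (2,4), with no cell reused.
Route from (2,2): up-right to (1,3), right to (1,4), down to (2,4), left to (2,3), down-left to (3,2) — 5 moves in all.
Check: order respected (1 at step 2, 2 at step 3); 5 moves as required.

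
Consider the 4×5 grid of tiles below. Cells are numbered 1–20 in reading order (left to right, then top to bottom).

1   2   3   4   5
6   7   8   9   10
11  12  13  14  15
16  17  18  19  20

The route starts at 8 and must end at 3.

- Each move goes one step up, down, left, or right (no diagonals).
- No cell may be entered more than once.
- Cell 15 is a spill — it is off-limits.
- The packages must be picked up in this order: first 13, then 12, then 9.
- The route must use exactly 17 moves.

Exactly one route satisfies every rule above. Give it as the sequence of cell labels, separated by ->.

8 -> 13 -> 12 -> 7 -> 2 -> 1 -> 6 -> 11 -> 16 -> 17 -> 18 -> 19 -> 14 -> 9 -> 10 -> 5 -> 4 -> 3

The waypoints must appear in the order 13, 12, 9, with no cell reused.
Route from 8: down to 13, left to 12, 2× up (reaching 2), left to 1, 3× down (reaching 16), 3× right (reaching 19), 2× up (reaching 9), right to 10, up to 5, 2× left (reaching 3) — 17 moves in all.
Check: order respected (13 at step 1, 12 at step 2, 9 at step 13); 17 moves as required.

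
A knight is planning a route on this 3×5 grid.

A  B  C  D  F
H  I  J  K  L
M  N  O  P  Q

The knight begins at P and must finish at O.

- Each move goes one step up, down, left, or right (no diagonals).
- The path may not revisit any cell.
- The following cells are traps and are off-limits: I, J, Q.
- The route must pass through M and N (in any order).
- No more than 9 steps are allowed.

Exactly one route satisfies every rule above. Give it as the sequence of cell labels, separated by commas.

Any route must reach M and N and still end at O within 9 moves, so the order of the required stops is forced.
Route from P: up 2 to D, left 3 to A, down 2 to M, right 2 to O — 9 moves in all.
Check: all required cells visited; 9 ≤ 9 moves.

P, K, D, C, B, A, H, M, N, O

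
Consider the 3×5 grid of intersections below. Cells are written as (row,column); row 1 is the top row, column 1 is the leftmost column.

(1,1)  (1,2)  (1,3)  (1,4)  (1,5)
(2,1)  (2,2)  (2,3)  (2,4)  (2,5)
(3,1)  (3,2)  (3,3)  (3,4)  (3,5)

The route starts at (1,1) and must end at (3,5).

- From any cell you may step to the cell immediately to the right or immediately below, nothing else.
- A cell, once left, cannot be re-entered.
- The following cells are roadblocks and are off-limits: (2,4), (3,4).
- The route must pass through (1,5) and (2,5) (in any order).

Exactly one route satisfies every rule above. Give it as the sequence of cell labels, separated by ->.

(1,1) -> (1,2) -> (1,3) -> (1,4) -> (1,5) -> (2,5) -> (3,5)

Moves only go right or down, so the column and row indices never decrease.
Route from (1,1): 4× right (reaching (1,5)), 2× down (reaching (3,5)) — 6 moves in all.
Check: all required cells visited.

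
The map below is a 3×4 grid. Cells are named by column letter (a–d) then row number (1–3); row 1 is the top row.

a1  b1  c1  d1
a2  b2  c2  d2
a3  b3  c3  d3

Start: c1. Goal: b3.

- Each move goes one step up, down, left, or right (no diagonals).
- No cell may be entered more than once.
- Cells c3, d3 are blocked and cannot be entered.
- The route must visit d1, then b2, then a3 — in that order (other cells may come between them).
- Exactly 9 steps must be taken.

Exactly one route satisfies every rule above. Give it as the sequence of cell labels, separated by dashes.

The waypoints must appear in the order d1, b2, a3, with no cell reused.
Route from c1: right to d1, down to d2, 2× left (reaching b2), up to b1, left to a1, 2× down (reaching a3), right to b3 — 9 moves in all.
Check: order respected (d1 at step 1, b2 at step 4, a3 at step 8); 9 moves as required.

c1 - d1 - d2 - c2 - b2 - b1 - a1 - a2 - a3 - b3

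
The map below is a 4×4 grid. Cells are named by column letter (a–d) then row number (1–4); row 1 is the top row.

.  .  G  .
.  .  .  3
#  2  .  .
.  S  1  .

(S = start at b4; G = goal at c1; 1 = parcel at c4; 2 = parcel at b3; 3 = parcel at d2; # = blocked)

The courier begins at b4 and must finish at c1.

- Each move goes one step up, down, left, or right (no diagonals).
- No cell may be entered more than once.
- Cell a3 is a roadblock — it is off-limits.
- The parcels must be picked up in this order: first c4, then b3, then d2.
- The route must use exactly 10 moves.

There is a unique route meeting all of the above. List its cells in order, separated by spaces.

b4 c4 d4 d3 c3 b3 b2 c2 d2 d1 c1

The waypoints must appear in the order c4, b3, d2, with no cell reused.
Route from b4: 2× right (reaching d4), up to d3, 2× left (reaching b3), up to b2, 2× right (reaching d2), up to d1, left to c1 — 10 moves in all.
Check: order respected (1 at step 1, 2 at step 5, 3 at step 8); 10 moves as required.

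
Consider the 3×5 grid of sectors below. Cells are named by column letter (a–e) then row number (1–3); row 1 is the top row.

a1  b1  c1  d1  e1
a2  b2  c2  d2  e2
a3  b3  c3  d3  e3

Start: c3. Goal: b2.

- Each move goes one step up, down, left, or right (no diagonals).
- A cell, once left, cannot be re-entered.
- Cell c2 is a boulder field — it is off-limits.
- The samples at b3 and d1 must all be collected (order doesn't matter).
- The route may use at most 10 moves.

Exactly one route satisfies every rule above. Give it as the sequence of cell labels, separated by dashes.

The budget equals the shortest possible length, so every move has to be on a shortest route through the required cells.
Route from c3: right 1 to d3, up 2 to d1, left 3 to a1, down 2 to a3, right 1 to b3, up 1 to b2 — 10 moves in all.
Check: all required cells visited; 10 ≤ 10 moves.

c3 - d3 - d2 - d1 - c1 - b1 - a1 - a2 - a3 - b3 - b2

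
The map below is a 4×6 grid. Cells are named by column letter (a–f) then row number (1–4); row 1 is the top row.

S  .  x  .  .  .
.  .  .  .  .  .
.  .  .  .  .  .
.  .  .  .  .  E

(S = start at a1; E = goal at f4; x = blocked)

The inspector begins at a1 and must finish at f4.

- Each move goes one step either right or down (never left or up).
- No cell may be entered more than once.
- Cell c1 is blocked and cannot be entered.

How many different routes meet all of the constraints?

36

A right/down-only route from a1 to f4 makes exactly 3 down-moves and 5 right-moves in some order.
With no other constraints that would be C(8,3) = 56 routes.
Subtract routes through each blocked cell (inclusion–exclusion for overlaps): − through c1: 20 → 36.
That gives 36 routes.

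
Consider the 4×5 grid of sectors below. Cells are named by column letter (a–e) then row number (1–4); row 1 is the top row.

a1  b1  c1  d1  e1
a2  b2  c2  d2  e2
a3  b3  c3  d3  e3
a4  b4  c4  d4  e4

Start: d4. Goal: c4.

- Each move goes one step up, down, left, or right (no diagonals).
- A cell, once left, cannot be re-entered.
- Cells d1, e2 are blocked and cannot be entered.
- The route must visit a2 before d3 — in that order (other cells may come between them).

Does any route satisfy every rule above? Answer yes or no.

no

Ignoring the required order, 68 revisit-free routes from d4 to c4 pass through all of a2 and d3; the waypoint orders that occur are d3 → a2 (68) — never a2 → d3.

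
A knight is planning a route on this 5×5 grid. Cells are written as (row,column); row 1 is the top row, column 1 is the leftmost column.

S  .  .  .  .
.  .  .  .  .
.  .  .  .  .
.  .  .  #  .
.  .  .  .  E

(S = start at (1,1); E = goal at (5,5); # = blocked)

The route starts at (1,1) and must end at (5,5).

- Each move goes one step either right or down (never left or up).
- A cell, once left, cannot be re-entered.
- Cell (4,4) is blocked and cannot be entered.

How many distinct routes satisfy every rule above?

30

A right/down-only route from (1,1) to (5,5) makes exactly 4 down-moves and 4 right-moves in some order.
With no other constraints that would be C(8,4) = 70 routes.
Subtract routes through each blocked cell (inclusion–exclusion for overlaps): − through (4,4): 40 → 30.
That gives 30 routes.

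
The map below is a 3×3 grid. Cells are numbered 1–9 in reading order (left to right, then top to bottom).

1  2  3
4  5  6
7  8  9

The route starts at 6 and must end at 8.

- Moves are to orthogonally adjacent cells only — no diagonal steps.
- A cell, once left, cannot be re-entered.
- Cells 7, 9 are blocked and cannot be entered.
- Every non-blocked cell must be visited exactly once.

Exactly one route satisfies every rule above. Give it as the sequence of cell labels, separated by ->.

Need to visit all 7 open cells exactly once, starting at 6 and ending at 8.
Route from 6: up 1 to 3, left 2 to 1, down 1 to 4, right 1 to 5, down 1 to 8 — 6 moves in all.
Check: all 7 open cells covered.

6 -> 3 -> 2 -> 1 -> 4 -> 5 -> 8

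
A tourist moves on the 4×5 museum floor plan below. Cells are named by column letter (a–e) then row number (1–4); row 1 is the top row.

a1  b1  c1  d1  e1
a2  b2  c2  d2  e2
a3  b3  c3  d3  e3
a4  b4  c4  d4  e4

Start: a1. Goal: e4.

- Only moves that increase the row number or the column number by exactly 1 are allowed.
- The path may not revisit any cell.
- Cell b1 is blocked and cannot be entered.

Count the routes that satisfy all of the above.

A right/down-only route from a1 to e4 makes exactly 3 down-moves and 4 right-moves in some order.
With no other constraints that would be C(7,3) = 35 routes.
Subtract routes through each blocked cell (inclusion–exclusion for overlaps): − through b1: 20 → 15.
That gives 15 routes.

15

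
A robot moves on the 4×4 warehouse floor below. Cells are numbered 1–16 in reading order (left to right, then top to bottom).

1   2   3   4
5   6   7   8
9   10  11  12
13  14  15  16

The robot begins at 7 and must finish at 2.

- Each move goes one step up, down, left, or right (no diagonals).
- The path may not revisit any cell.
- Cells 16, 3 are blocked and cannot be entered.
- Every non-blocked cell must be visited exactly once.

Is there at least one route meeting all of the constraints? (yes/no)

no

Cell 4 has only one open neighbour but is neither the start nor the goal, so a Hamiltonian route would have to both enter and leave it through the same neighbour — impossible without revisiting.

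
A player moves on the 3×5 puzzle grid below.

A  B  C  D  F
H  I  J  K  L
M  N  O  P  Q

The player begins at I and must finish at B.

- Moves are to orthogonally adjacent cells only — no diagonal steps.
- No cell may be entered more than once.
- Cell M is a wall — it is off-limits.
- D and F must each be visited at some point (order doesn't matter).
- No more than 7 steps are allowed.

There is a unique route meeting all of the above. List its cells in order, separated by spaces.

I J K L F D C B

The budget equals the shortest possible length, so every move has to be on a shortest route through the required cells.
Route from I: 3× right (reaching L), up to F, 3× left (reaching B) — 7 moves in all.
Check: all required cells visited; 7 ≤ 7 moves.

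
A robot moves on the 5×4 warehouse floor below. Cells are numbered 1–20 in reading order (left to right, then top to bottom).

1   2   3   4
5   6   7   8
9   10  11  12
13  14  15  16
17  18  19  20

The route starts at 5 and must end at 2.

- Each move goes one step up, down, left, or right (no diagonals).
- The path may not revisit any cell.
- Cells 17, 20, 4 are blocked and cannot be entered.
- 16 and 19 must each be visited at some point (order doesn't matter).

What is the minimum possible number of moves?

12

Any route passes through 16 and 19 in some order between 5 and 2. Summing Manhattan distances along each leg and taking the cheapest ordering (5 → 19 → 16 → 2) gives a lower bound of 5 + 2 + 5 = 12 moves.
A route of 12 moves achieves this: 5 → 9 → 13 → 14 → 18 → 19 → 15 → 16 → 12 → 8 → 7 → 3 → 2.
Since 12 matches the lower bound, it is optimal.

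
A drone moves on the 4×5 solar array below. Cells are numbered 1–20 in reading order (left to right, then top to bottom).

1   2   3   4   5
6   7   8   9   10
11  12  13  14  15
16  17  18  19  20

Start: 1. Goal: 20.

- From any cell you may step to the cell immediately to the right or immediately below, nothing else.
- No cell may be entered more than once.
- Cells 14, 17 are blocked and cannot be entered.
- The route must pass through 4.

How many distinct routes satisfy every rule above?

A right/down-only route from 1 to 20 makes exactly 3 down-moves and 4 right-moves in some order.
With no other constraints that would be C(7,3) = 35 routes.
Split at 4 and multiply the segment counts (each segment already excludes blocked cells): 1→4: 1; 4→20: 2; product = 2.
That gives 2 routes.

2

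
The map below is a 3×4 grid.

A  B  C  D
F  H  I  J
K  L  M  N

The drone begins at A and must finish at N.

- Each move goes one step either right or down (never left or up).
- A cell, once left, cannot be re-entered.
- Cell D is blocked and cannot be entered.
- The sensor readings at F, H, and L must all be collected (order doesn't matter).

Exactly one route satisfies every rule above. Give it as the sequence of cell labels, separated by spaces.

Moves only go right or down, so the column and row indices never decrease.
Route from A: down to F, right to H, down to L, 2× right (reaching N) — 5 moves in all.
Check: all required cells visited.

A F H L M N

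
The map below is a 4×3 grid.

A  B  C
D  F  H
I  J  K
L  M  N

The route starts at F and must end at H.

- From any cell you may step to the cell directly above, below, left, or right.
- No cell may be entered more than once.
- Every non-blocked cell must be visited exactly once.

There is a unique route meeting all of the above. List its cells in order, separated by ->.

F -> J -> K -> N -> M -> L -> I -> D -> A -> B -> C -> H

Need to visit all 12 open cells exactly once, starting at F and ending at H.
Route from F: down 1 to J, right 1 to K, down 1 to N, left 2 to L, up 3 to A, right 2 to C, down 1 to H — 11 moves in all.
Check: all 12 open cells covered.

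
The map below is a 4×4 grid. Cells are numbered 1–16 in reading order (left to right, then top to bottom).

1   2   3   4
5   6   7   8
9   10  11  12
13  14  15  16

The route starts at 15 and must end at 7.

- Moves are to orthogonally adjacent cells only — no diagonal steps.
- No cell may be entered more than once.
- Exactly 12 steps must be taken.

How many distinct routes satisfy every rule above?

Need simple routes of exactly 12 moves from 15 to 7 (Manhattan distance 2, so 5 moves are spent on a detour and 5 undoing it).
Branch systematically from the start, pruning whenever the remaining move budget drops below the Manhattan distance to 7 or differs from it in parity. Grouping the completions by first move — via 11: 3; via 14: 11; via 16: 10 — and summing: 3 + 11 + 10 = 24.
That gives 24 routes.

24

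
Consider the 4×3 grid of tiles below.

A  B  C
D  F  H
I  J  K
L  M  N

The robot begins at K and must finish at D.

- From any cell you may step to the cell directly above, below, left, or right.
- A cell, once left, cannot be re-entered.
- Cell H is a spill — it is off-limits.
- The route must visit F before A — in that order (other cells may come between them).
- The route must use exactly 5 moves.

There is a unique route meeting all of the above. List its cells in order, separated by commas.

K, J, F, B, A, D

The waypoints must appear in the order F, A, with no cell reused.
Route from K: left to J, 2× up (reaching B), left to A, down to D — 5 moves in all.
Check: order respected (F at step 2, A at step 4); 5 moves as required.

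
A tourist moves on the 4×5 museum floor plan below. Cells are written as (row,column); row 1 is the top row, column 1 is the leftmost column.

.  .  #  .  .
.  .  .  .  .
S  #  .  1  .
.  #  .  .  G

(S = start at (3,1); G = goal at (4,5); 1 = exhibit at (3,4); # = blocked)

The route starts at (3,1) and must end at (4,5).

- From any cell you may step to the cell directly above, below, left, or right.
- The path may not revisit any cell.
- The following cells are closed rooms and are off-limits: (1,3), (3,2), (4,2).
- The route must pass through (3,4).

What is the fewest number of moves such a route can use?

Any route passes through (3,4) somewhere between (3,1) and (4,5). Summing Manhattan distances along the two legs ((3,1) → (3,4) → (4,5)) gives a lower bound of 3 + 2 = 5 moves.
That bound ignores the blocked cells. Measuring each leg by the fewest moves that actually steer around them ((3,1)→(3,4): 5; (3,4)→(4,5): 2) raises the lower bound to 7.
A route of 7 moves exists: (3,1) → (2,1) → (2,2) → (2,3) → (3,3) → (3,4) → (4,4) → (4,5).
Since 7 matches that lower bound, it is optimal.

7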